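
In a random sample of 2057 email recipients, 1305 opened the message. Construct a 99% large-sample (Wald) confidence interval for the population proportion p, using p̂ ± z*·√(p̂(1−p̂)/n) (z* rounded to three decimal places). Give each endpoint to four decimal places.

(0.6071, 0.6618)

With x = 1305 successes in n = 2057, p̂ = 0.63442.
SE = √(p̂(1−p̂)/n) = √(0.231932/2057) = 0.010618.
z* = 2.576 at the 99% level.
Margin = 2.576·0.010618 = 0.02735.
Interval: 0.63442 ± 0.02735 → (0.6071, 0.6618).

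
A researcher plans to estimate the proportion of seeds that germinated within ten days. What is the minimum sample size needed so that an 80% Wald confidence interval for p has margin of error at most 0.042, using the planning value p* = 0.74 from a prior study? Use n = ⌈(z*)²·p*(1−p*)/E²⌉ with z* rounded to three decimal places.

The 80% critical value is z* = 1.282.
p*(1−p*) = 0.74·0.26 = 0.1924.
Required n before rounding: 1.643524 × 0.1924 / 0.042² = 179.260.
⌈179.260⌉ = 180.

n = 180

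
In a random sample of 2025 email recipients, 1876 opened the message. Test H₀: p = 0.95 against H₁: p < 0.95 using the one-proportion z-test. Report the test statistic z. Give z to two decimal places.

z = -4.87

The sample proportion is 1876/2025 = 0.92642.
Null standard error: √(0.95·0.05/2025) = √0.000023457 = 0.004843.
z = (0.92642 − 0.95)/0.004843 = -0.02358/0.004843 = -4.87.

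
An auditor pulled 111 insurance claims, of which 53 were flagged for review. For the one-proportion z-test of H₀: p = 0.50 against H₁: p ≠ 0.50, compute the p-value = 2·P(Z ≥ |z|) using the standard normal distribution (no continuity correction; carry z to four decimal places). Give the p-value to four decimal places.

p-value = 0.6351

With x = 53 successes in n = 111, p̂ = 0.47748.
SE₀ = √(0.50·0.50/111) = 0.047458.
z = (p̂ − p₀)/SE = (53/111 − 0.50)/0.047458 ≈ -0.4746.
From the standard normal, 2·P(Z ≥ |z|) = 0.6351.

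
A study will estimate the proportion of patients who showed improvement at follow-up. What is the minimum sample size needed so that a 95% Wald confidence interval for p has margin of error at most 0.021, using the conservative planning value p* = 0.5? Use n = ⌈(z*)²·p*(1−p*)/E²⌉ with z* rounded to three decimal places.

For 95% confidence, z* = 1.960.
p*(1−p*) = 0.2500.
Required n before rounding: 3.841600 × 0.2500 / 0.021² = 2177.778.
⌈2177.778⌉ = 2178.

n = 2178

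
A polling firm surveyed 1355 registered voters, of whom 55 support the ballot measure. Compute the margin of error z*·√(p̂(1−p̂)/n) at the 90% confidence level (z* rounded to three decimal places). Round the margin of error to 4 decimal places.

Sample proportion p̂ = 55/1355 = 0.04059.
SE(p̂) = √(0.04059·0.95941/1355) = 0.005361.
z* = 1.645 at the 90% level.
ME = 1.645·0.005361 = 0.0088.

ME = 0.0088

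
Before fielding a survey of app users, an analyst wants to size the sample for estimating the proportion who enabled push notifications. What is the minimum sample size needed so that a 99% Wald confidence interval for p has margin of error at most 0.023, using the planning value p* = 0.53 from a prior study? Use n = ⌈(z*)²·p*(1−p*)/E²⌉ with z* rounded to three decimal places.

For 99% confidence, z* = 2.576.
p*(1−p*) = 0.2491.
Required n before rounding: 6.635776 × 0.2491 / 0.023² = 3124.710.
⌈3124.710⌉ = 3125.

n = 3125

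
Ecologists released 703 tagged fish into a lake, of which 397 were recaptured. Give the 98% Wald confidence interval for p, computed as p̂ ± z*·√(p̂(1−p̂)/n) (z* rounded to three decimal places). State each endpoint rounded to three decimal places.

With x = 397 successes in n = 703, p̂ = 0.56472.
Standard error of p̂: √(0.245811/703) = √0.000349660 = 0.018699.
The 98% critical value is z* = 2.326.
Margin = 2.326·0.018699 = 0.04349.
CI: 0.56472 ± 0.04349 = (0.521, 0.608).

(0.521, 0.608)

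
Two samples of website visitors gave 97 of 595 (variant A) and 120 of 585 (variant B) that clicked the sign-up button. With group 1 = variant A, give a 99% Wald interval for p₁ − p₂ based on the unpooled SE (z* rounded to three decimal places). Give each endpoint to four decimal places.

(-0.1002, 0.0160)

p̂₁ = 97/595 = 0.16303, p̂₂ = 120/585 = 0.20513; p̂₁ − p̂₂ = -0.04210.
Unpooled SE = √(p̂₁(1−p̂₁)/n₁ + p̂₂(1−p̂₂)/n₂) = √(0.000229324 + 0.000278719) = 0.022540.
z* = 2.576 at the 99% level. Margin = 2.576·0.022540 = 0.05806.
Interval: -0.04210 ± 0.05806 → (-0.1002, 0.0160).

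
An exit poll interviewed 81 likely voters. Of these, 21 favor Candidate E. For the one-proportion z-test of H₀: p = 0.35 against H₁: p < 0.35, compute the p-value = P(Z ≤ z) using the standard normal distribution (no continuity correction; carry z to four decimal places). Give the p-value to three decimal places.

p-value = 0.043

With x = 21 successes in n = 81, p̂ = 0.25926.
Under H₀, SE = √(p₀(1−p₀)/n) = √(0.35·0.65/81) = √0.002808642 = 0.052997.
Test statistic (full precision, shown to 4 dp): z = (21/81 − 0.35)/SE₀ ≈ -1.7122.
From the standard normal, P(Z ≤ z) = 0.043.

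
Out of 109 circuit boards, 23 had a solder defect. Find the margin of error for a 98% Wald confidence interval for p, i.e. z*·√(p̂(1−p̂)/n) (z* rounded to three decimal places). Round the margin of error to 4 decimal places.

p̂ = 23/109 = 0.21101.
Standard error of p̂: √(0.166484/109) = √0.001527379 = 0.039082.
z* = 2.326 at the 98% level.
ME = 2.326·0.039082 = 0.0909.

ME = 0.0909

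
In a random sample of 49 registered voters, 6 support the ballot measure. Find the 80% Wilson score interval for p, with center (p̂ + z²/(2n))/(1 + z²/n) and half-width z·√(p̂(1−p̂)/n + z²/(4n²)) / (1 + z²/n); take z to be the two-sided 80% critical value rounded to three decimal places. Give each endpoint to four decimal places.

p̂ = 6/49 = 0.12245; z = 1.282, so z² = 1.643524.
1 + z²/n = 1.033541.
Center = (0.12245 + 0.016771)/1.033541 = 0.13470.
Radicand: p̂(1−p̂)/n + z²/(4n²) = 0.002192964 + 0.000171129 = 0.002364093.
Half-width = z·√(radicand)/denom = 1.282·0.048622/1.033541 = 0.06031.
CI: 0.13470 ± 0.06031 = (0.0744, 0.1950).

(0.0744, 0.1950)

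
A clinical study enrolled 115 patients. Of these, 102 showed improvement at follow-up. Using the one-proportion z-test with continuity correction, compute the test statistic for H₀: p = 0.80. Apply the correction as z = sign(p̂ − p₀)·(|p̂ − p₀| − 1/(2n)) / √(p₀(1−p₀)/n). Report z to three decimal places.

p̂ = 102/115 = 0.88696. p̂ − p₀ = 0.086957.
1/(2n) = 0.004348.
Corrected numerator: |0.086957| − 0.004348 = 0.082609.
Under H₀, SE = √(p₀(1−p₀)/n) = √(0.80·0.20/115) = √0.001391304 = 0.037300.
z = +0.082609/0.037300 = 2.215.

z = 2.215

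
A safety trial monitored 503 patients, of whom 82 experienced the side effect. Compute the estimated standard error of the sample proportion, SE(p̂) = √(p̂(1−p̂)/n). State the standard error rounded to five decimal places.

The sample proportion is 82/503 = 0.16302.
p̂(1−p̂) = 0.136444.
Dividing by n and taking the root: √0.000271260 = 0.01647.

SE = 0.01647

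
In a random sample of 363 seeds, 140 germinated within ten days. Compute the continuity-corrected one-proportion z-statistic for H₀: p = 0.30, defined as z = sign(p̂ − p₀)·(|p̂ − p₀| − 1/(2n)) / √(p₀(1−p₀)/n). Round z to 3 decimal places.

z = 3.505

Sample proportion p̂ = 140/363 = 0.38567. p̂ − p₀ = 0.085675.
1/(2n) = 0.001377.
Corrected numerator: |0.085675| − 0.001377 = 0.084298.
SE₀ = √(0.30·0.70/363) = 0.024052.
z = (+)0.084298/0.024052 = 3.505.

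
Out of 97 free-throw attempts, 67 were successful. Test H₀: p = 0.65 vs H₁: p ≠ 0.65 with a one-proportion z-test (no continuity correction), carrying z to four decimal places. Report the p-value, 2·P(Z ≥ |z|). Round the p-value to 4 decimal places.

p-value = 0.4004

The sample proportion is 67/97 = 0.69072.
Null standard error: √(0.65·0.35/97) = √0.002345361 = 0.048429.
z = (p̂ − p₀)/SE = (67/97 − 0.65)/0.048429 ≈ 0.8409.
From the standard normal, 2·P(Z ≥ |z|) = 0.4004.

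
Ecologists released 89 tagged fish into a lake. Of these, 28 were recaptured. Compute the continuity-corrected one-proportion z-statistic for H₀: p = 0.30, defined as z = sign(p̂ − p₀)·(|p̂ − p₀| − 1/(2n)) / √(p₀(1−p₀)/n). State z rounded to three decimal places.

z = 0.185

The sample proportion is 28/89 = 0.31461. p̂ − p₀ = 0.014607.
1/(2n) = 0.005618.
Corrected numerator: |0.014607| − 0.005618 = 0.008989.
SE₀ = √(0.30·0.70/89) = 0.048575.
z = +0.008989/0.048575 = 0.185.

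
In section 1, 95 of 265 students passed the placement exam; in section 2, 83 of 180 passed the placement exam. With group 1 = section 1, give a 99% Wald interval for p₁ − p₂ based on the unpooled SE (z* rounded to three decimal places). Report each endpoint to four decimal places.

(-0.2248, 0.0195)

p̂₁ = 95/265 = 0.35849, p̂₂ = 83/180 = 0.46111; p̂₁ − p̂₂ = -0.10262.
SE = √(0.000867830 + 0.001380487) = √0.002248317 = 0.047416.
For 99% confidence, z* = 2.576. Margin of error = 0.12214.
So the interval runs from -0.2248 to 0.0195.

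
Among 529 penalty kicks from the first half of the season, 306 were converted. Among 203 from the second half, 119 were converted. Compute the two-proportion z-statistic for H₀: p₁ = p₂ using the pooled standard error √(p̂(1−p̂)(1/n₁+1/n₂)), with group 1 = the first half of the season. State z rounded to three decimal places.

Sample proportions: p̂₁ = 306/529 = 0.57845 and p̂₂ = 119/203 = 0.58621.
Pooling: p̂ = 425/732 = 0.58060.
Pooled SE = √[0.2435035·0.00681647] ≈ 0.040741.
z = -0.00776/0.040741 = -0.190.

z = -0.190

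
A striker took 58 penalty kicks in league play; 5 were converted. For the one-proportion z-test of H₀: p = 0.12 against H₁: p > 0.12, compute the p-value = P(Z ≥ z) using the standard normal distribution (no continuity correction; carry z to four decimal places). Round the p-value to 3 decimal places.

p-value = 0.786

With x = 5 successes in n = 58, p̂ = 0.08621.
SE₀ = √(0.12·0.88/58) = 0.042670.
z = (p̂ − p₀)/SE = (5/58 − 0.12)/0.042670 ≈ -0.7920.
p-value = P(Z ≥ z) with z = -0.7920 → 0.786.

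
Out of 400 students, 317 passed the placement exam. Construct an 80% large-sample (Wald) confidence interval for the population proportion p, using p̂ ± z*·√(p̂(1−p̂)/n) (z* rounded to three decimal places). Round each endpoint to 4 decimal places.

With x = 317 successes in n = 400, p̂ = 0.79250.
SE = √(p̂(1−p̂)/n) = √(0.164444/400) = 0.020276.
z* = 1.282 at the 80% level.
Margin of error: 1.282 × 0.020276 = 0.02599.
Interval: 0.79250 ± 0.02599 → (0.7665, 0.8185).

(0.7665, 0.8185)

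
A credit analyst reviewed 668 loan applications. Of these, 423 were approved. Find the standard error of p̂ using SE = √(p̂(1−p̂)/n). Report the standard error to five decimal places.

SE = 0.01865

The sample proportion is 423/668 = 0.63323.
p̂(1−p̂) = 0.63323·0.36677 = 0.232250.
SE = √(0.232250/668) = 0.01865.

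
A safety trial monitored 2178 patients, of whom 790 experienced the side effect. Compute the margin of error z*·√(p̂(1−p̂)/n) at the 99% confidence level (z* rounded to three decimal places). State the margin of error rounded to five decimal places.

With x = 790 successes in n = 2178, p̂ = 0.36272.
Standard error of p̂: √(0.231154/2178) = √0.000106131 = 0.010302.
z* = 2.576 at the 99% level.
Margin of error = z*·SE = 2.576 × 0.010302 = 0.02654.

ME = 0.02654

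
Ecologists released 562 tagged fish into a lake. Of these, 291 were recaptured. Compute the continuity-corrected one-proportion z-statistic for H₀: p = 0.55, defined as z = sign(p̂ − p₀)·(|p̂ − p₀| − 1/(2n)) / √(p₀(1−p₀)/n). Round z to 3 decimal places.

z = -1.492

Sample proportion p̂ = 291/562 = 0.51779. p̂ − p₀ = -0.032206.
Continuity correction 1/(2n) = 1/1124 = 0.000890.
Corrected numerator: |-0.032206| − 0.000890 = 0.031316.
Under H₀, SE = √(p₀(1−p₀)/n) = √(0.55·0.45/562) = √0.000440391 = 0.020986.
z = −0.031316/0.020986 = -1.492.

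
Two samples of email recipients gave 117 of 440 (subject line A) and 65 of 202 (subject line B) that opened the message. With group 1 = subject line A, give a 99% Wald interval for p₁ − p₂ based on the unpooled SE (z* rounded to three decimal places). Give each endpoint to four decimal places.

p̂₁ = 0.26591, p̂₂ = 0.32178, so the observed difference is -0.05587.
SE = √(0.000443640 + 0.001080388) = √0.001524028 = 0.039039.
For 99% confidence, z* = 2.576. Margin of error = 0.10056.
So the interval runs from -0.1564 to 0.0447.

(-0.1564, 0.0447)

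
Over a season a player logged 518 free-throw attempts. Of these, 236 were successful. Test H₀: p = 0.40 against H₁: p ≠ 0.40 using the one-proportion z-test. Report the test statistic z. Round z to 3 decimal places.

p̂ = 236/518 = 0.45560.
Null standard error: √(0.40·0.60/518) = √0.000463320 = 0.021525.
Test statistic: z = 0.05560/0.021525 = 2.583.

z = 2.583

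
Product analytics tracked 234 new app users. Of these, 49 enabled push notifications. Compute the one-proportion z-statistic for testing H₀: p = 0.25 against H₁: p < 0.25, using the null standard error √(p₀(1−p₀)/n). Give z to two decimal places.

z = -1.43

With x = 49 successes in n = 234, p̂ = 0.20940.
Null standard error: √(0.25·0.75/234) = √0.000801282 = 0.028307.
Test statistic: z = -0.04060/0.028307 = -1.43.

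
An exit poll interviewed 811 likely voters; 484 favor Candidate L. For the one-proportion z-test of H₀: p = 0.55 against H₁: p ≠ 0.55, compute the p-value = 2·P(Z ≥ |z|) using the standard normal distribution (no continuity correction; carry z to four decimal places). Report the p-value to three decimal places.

p̂ = 484/811 = 0.59679.
SE₀ = √(0.55·0.45/811) = 0.017469.
Test statistic (full precision, shown to 4 dp): z = (484/811 − 0.55)/SE₀ ≈ 2.6786.
p-value = 2·P(Z ≥ |z|) with z = 2.6786 → 0.007.

p-value = 0.007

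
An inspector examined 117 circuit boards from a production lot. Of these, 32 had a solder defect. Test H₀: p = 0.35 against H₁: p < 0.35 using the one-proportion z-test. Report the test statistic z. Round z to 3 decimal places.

The sample proportion is 32/117 = 0.27350.
Under H₀, SE = √(p₀(1−p₀)/n) = √(0.35·0.65/117) = √0.001944444 = 0.044096.
Test statistic: z = -0.07650/0.044096 = -1.735.

z = -1.735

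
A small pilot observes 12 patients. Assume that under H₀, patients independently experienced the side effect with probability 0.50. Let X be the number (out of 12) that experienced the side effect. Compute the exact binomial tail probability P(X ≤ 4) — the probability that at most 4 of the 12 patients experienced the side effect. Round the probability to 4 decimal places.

X ~ Binomial(n=12, p=0.50).
P(X ≤ 4) = Σ_{j=0}^{4} C(12,j)·0.50^j·0.50^{12−j}.
= 0.000244 + 0.002930 + 0.016113 + 0.053711 + 0.120850 = 0.1938.

P = 0.1938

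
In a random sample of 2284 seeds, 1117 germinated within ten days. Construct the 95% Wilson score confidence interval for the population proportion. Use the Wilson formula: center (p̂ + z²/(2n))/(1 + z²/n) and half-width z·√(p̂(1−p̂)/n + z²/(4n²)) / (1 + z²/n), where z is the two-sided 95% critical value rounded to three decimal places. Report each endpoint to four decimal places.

p̂ = 1117/2284 = 0.48905; z = 1.960, so z² = 3.841600.
Denominator 1 + z²/n = 1 + 3.841600/2284 = 1.001682.
Adjusted center: (0.48905 + z²/(2n))/1.001682 = 0.48907.
Radicand: p̂(1−p̂)/n + z²/(4n²) = 0.000109405 + 0.000000184 = 0.000109589.
Half-width = 1.960·√0.000109589/1.001682 = 0.02048.
CI: 0.48907 ± 0.02048 = (0.4686, 0.5096).

(0.4686, 0.5096)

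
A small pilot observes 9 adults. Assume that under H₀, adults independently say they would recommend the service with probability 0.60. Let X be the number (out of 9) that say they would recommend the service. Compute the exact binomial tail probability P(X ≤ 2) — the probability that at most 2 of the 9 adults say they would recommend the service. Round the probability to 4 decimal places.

X ~ Binomial(n=9, p=0.60).
P(X ≤ 2) = C(9,0)·0.60^0·0.40^9 + C(9,1)·0.60^1·0.40^8 + C(9,2)·0.60^2·0.40^7.
= 0.000262 + 0.003539 + 0.021234 = 0.0250.

P = 0.0250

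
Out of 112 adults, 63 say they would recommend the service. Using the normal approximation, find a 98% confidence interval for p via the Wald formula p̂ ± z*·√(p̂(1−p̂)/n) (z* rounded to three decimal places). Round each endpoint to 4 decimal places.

(0.4535, 0.6715)

The sample proportion is 63/112 = 0.56250.
SE = √(p̂(1−p̂)/n) = √(0.246094/112) = 0.046875.
z* = 2.326 at the 98% level.
Margin = 2.326·0.046875 = 0.10903.
So the interval runs from 0.4535 to 0.6715.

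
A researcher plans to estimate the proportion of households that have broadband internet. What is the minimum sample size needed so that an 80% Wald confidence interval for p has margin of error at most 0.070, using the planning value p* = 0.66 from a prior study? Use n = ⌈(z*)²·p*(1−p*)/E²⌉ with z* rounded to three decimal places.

n = 76

z* = 1.282 at the 80% level.
p*(1−p*) = 0.66·0.34 = 0.2244.
(z*)²·p*(1−p*)/E² = 1.643524·0.2244/0.004900 = 75.267.
⌈75.267⌉ = 76.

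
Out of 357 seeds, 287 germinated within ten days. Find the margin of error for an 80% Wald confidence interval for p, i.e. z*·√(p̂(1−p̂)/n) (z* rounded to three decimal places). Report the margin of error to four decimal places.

ME = 0.0269

Sample proportion p̂ = 287/357 = 0.80392.
Standard error of p̂: √(0.157632/357) = √0.000441545 = 0.021013.
The 80% critical value is z* = 1.282.
So ME = 0.0269.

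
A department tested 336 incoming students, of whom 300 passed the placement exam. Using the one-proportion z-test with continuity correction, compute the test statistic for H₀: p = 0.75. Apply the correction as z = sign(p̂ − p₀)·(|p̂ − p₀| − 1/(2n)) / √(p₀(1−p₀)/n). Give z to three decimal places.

With x = 300 successes in n = 336, p̂ = 0.89286. p̂ − p₀ = 0.142857.
Continuity correction 1/(2n) = 1/672 = 0.001488.
Corrected numerator: |0.142857| − 0.001488 = 0.141369.
SE₀ = √(0.75·0.25/336) = 0.023623.
z = (+)0.141369/0.023623 = 5.984.

z = 5.984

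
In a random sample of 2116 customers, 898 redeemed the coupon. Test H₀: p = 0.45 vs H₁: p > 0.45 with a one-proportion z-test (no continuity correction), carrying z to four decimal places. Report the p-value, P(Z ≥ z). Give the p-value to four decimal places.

Sample proportion p̂ = 898/2116 = 0.42439.
Null standard error: √(0.45·0.55/2116) = √0.000116966 = 0.010815.
z = (p̂ − p₀)/SE = (898/2116 − 0.45)/0.010815 ≈ -2.3684.
From the standard normal, P(Z ≥ z) = 0.9911.

p-value = 0.9911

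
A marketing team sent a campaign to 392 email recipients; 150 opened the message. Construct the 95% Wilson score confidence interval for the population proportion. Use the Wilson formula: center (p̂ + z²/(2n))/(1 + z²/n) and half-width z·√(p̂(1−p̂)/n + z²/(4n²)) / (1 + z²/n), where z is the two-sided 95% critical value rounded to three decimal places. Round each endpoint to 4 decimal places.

(0.3359, 0.4317)

Here p̂ = 150/392 = 0.38265 and z = 1.960 (z² = 3.841600).
Denominator 1 + z²/n = 1 + 3.841600/392 = 1.009800.
Center = (0.38265 + 0.004900)/1.009800 = 0.38379.
Radicand: p̂(1−p̂)/n + z²/(4n²) = 0.000602627 + 0.000006250 = 0.000608877.
Half-width = 1.960·√0.000608877/1.009800 = 0.04789.
So the interval runs from 0.3359 to 0.4317.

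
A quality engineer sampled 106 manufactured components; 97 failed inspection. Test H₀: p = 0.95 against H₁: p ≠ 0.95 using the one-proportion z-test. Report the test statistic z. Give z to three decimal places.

With x = 97 successes in n = 106, p̂ = 0.91509.
Under H₀, SE = √(p₀(1−p₀)/n) = √(0.95·0.05/106) = √0.000448113 = 0.021169.
z = (p̂ − p₀)/SE = (0.91509 − 0.95)/0.021169 = -1.649.

z = -1.649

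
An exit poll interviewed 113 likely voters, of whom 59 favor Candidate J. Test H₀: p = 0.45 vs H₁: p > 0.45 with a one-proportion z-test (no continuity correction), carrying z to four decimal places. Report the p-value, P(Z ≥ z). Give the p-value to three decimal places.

p-value = 0.062

Sample proportion p̂ = 59/113 = 0.52212.
Null standard error: √(0.45·0.55/113) = √0.002190265 = 0.046800.
z = (p̂ − p₀)/SE = (59/113 − 0.45)/0.046800 ≈ 1.5411.
p-value = P(Z ≥ z) with z = 1.5411 → 0.062.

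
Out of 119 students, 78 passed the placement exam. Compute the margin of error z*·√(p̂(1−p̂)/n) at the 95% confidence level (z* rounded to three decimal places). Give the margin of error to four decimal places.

Sample proportion p̂ = 78/119 = 0.65546.
SE(p̂) = √(0.65546·0.34454/119) = 0.043563.
The 95% critical value is z* = 1.960.
Margin of error = z*·SE = 1.960 × 0.043563 = 0.0854.

ME = 0.0854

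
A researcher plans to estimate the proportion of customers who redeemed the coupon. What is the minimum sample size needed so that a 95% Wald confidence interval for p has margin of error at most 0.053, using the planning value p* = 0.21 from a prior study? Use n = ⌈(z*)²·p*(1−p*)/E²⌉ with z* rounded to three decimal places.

z* = 1.960 at the 95% level.
p*(1−p*) = 0.1659.
Required n before rounding: 3.841600 × 0.1659 / 0.053² = 226.886.
Rounding up, n = 227.

n = 227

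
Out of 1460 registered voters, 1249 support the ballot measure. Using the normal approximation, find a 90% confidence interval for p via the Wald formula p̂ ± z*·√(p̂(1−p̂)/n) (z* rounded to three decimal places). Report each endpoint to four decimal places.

(0.8403, 0.8706)

Sample proportion p̂ = 1249/1460 = 0.85548.
SE(p̂) = √(0.85548·0.14452/1460) = 0.009202.
The 90% critical value is z* = 1.645.
Margin = 1.645·0.009202 = 0.01514.
Interval: 0.85548 ± 0.01514 → (0.8403, 0.8706).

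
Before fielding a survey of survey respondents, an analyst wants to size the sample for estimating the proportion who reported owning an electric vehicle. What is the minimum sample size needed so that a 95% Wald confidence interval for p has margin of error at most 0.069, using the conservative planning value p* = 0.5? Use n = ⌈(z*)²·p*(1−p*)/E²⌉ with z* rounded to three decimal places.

n = 202

z* = 1.960 at the 95% level.
p*(1−p*) = 0.50·0.50 = 0.2500.
Required n before rounding: 3.841600 × 0.2500 / 0.069² = 201.722.
⌈201.722⌉ = 202.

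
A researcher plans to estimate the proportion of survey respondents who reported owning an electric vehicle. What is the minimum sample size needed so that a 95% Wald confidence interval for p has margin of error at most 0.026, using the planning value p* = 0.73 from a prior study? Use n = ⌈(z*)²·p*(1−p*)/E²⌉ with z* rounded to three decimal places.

The 95% critical value is z* = 1.960.
p*(1−p*) = 0.73·0.27 = 0.1971.
(z*)²·p*(1−p*)/E² = 3.841600·0.1971/0.000676 = 1120.088.
Rounding up, n = 1121.

n = 1121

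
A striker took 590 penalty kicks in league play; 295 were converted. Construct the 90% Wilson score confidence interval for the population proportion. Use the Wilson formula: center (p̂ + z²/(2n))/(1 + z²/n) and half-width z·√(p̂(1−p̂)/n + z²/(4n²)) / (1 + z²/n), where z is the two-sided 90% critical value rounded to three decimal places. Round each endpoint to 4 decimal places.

(0.4662, 0.5338)

p̂ = 295/590 = 0.50000; z = 1.645, so z² = 2.706025.
Denominator 1 + z²/n = 1 + 2.706025/590 = 1.004586.
Center = (0.50000 + 0.002293)/1.004586 = 0.50000.
Radicand: p̂(1−p̂)/n + z²/(4n²) = 0.000423729 + 0.000001943 = 0.000425672.
Half-width = 1.645·√0.000425672/1.004586 = 0.03378.
CI: 0.50000 ± 0.03378 = (0.4662, 0.5338).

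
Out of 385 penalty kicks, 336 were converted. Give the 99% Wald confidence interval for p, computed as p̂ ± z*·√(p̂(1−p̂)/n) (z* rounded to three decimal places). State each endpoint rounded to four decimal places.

(0.8290, 0.9165)

p̂ = 336/385 = 0.87273.
SE = √(p̂(1−p̂)/n) = √(0.111074/385) = 0.016985.
The 99% critical value is z* = 2.576.
Margin = 2.576·0.016985 = 0.04375.
Interval: 0.87273 ± 0.04375 → (0.8290, 0.9165).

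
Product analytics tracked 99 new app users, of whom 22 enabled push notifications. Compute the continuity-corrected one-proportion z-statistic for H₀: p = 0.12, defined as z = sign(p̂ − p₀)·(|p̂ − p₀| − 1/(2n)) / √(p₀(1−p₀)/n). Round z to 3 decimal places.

z = 2.975

With x = 22 successes in n = 99, p̂ = 0.22222. p̂ − p₀ = 0.102222.
Continuity correction 1/(2n) = 1/198 = 0.005051.
Corrected numerator: |0.102222| − 0.005051 = 0.097171.
SE₀ = √(0.12·0.88/99) = 0.032660.
z = +0.097171/0.032660 = 2.975.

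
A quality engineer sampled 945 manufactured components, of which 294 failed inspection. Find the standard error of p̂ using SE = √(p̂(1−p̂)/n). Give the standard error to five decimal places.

With x = 294 successes in n = 945, p̂ = 0.31111.
p̂(1−p̂) = 0.31111·0.68889 = 0.214321.
Dividing by n and taking the root: √0.000226795 = 0.01506.

SE = 0.01506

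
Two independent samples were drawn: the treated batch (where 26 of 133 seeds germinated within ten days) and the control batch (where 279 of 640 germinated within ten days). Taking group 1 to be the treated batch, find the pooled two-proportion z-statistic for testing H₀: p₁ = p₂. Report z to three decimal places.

z = -5.162

p̂₁ = 26/133 = 0.19549, p̂₂ = 279/640 = 0.43594.
Pooling: p̂ = 305/773 = 0.39457.
SE = √[p̂(1−p̂)(1/n₁+1/n₂)] = √[0.39457·0.60543·(1/133+1/640)] ≈ 0.046577.
z = -0.24045/0.046577 = -5.162.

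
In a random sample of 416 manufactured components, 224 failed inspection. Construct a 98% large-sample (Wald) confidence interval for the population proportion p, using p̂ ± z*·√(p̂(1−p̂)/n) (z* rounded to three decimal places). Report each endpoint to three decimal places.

(0.482, 0.595)

Sample proportion p̂ = 224/416 = 0.53846.
SE(p̂) = √(0.53846·0.46154/416) = 0.024442.
The 98% critical value is z* = 2.326.
Margin of error: 2.326 × 0.024442 = 0.05685.
Interval: 0.53846 ± 0.05685 → (0.482, 0.595).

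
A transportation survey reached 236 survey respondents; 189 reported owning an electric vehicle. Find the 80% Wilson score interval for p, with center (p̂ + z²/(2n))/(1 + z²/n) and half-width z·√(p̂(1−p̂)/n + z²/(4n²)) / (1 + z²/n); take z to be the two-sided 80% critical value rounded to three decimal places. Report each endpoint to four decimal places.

Here p̂ = 189/236 = 0.80085 and z = 1.282 (z² = 1.643524).
1 + z²/n = 1.006964.
Center = (0.80085 + 0.003482)/1.006964 = 0.79877.
Radicand: p̂(1−p̂)/n + z²/(4n²) = 0.000675809 + 0.000007377 = 0.000683186.
Half-width = 1.282·√0.000683186/1.006964 = 0.03328.
So the interval runs from 0.7655 to 0.8320.

(0.7655, 0.8320)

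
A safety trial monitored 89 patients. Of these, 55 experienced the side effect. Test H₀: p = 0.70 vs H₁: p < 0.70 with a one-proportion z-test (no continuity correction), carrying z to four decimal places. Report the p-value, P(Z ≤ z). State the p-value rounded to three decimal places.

p-value = 0.046

p̂ = 55/89 = 0.61798.
Null standard error: √(0.70·0.30/89) = √0.002359551 = 0.048575.
z = (p̂ − p₀)/SE = (55/89 − 0.70)/0.048575 ≈ -1.6886.
From the standard normal, P(Z ≤ z) = 0.046.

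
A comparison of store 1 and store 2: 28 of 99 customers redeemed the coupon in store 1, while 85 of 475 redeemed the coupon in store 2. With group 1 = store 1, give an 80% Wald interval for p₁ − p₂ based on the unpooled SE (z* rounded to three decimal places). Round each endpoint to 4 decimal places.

p̂₁ = 28/99 = 0.28283, p̂₂ = 85/475 = 0.17895; p̂₁ − p̂₂ = 0.10388.
SE = √(0.002048853 + 0.000309316) = √0.002358169 = 0.048561.
The 80% critical value is z* = 1.282. Margin = 1.282·0.048561 = 0.06226.
So the interval runs from 0.0416 to 0.1661.

(0.0416, 0.1661)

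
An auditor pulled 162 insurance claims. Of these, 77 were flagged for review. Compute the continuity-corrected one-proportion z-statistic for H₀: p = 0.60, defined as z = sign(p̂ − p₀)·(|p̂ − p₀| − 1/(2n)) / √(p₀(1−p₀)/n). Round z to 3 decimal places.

z = -3.159

With x = 77 successes in n = 162, p̂ = 0.47531. p̂ − p₀ = -0.124691.
Continuity correction 1/(2n) = 1/324 = 0.003086.
Corrected numerator: |-0.124691| − 0.003086 = 0.121605.
Under H₀, SE = √(p₀(1−p₀)/n) = √(0.60·0.40/162) = √0.001481481 = 0.038490.
z = −0.121605/0.038490 = -3.159.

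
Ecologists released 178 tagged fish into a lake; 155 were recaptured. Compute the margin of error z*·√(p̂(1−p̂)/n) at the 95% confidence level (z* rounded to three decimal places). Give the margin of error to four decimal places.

ME = 0.0493

p̂ = 155/178 = 0.87079.
Standard error of p̂: √(0.112517/178) = √0.000632120 = 0.025142.
The 95% critical value is z* = 1.960.
ME = 1.960·0.025142 = 0.0493.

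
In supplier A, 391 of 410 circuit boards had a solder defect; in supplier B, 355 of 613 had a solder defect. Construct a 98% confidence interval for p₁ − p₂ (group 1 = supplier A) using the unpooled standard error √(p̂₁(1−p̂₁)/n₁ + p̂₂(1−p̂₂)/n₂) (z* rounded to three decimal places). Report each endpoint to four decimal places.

p̂₁ = 0.95366, p̂₂ = 0.57912, so the observed difference is 0.37454.
SE = √(0.000107790 + 0.000397619) = √0.000505409 = 0.022481.
For 98% confidence, z* = 2.326. Margin = 2.326·0.022481 = 0.05229.
Interval: 0.37454 ± 0.05229 → (0.3222, 0.4268).

(0.3222, 0.4268)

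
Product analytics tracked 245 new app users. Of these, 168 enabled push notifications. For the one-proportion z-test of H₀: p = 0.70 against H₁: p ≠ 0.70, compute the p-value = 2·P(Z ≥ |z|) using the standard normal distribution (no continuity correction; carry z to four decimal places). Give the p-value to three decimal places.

With x = 168 successes in n = 245, p̂ = 0.68571.
Null standard error: √(0.70·0.30/245) = √0.000857143 = 0.029277.
Test statistic (full precision, shown to 4 dp): z = (168/245 − 0.70)/SE₀ ≈ -0.4880.
From the standard normal, 2·P(Z ≥ |z|) = 0.626.

p-value = 0.626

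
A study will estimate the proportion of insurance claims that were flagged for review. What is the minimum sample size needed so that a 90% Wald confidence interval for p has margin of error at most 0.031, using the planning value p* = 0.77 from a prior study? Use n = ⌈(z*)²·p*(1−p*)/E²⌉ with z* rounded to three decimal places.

n = 499

z* = 1.645 at the 90% level.
p*(1−p*) = 0.77·0.23 = 0.1771.
(z*)²·p*(1−p*)/E² = 2.706025·0.1771/0.000961 = 498.686.
Rounding up, n = 499.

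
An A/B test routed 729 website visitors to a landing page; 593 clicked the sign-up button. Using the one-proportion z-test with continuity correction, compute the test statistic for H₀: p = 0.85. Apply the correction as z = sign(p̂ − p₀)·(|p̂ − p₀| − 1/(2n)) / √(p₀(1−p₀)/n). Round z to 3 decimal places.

z = -2.712

The sample proportion is 593/729 = 0.81344. p̂ − p₀ = -0.036557.
Continuity correction 1/(2n) = 1/1458 = 0.000686.
Corrected numerator: |-0.036557| − 0.000686 = 0.035871.
Null standard error: √(0.85·0.15/729) = √0.000174897 = 0.013225.
z = (−)0.035871/0.013225 = -2.712.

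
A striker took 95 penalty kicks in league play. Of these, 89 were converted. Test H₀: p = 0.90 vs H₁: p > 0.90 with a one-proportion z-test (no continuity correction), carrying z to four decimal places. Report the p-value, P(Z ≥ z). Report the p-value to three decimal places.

With x = 89 successes in n = 95, p̂ = 0.93684.
SE₀ = √(0.90·0.10/95) = 0.030779.
Test statistic (full precision, shown to 4 dp): z = (89/95 − 0.90)/SE₀ ≈ 1.1970.
From the standard normal, P(Z ≥ z) = 0.116.

p-value = 0.116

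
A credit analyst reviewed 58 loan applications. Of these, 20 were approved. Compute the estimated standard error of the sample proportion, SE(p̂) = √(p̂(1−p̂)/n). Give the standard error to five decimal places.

Sample proportion p̂ = 20/58 = 0.34483.
p̂(1−p̂) = 0.34483·0.65517 = 0.225922.
SE = √(0.225922/58) = 0.06241.

SE = 0.06241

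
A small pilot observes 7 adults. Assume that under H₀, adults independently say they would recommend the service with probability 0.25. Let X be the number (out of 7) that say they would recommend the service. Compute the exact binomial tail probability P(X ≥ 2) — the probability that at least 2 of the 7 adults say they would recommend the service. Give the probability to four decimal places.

P = 0.5551

X is binomial with n = 7 and p = 0.25.
P(X ≥ 2) = Σ_{j=2}^{7} C(7,j)·0.25^j·0.75^{7−j}.
= 0.311462 + 0.173035 + 0.057678 + 0.011536 + 0.001282 + 0.000061 = 0.5551.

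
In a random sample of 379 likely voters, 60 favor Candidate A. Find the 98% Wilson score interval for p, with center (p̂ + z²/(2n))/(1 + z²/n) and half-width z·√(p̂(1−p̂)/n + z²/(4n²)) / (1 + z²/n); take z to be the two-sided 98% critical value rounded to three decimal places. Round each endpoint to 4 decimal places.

(0.1195, 0.2067)

Here p̂ = 60/379 = 0.15831 and z = 2.326 (z² = 5.410276).
Denominator 1 + z²/n = 1 + 5.410276/379 = 1.014275.
Center = (0.15831 + 0.007138)/1.014275 = 0.16312.
Radicand: p̂(1−p̂)/n + z²/(4n²) = 0.000351580 + 0.000009416 = 0.000360996.
Half-width = z·√(radicand)/denom = 2.326·0.019000/1.014275 = 0.04357.
CI: 0.16312 ± 0.04357 = (0.1195, 0.2067).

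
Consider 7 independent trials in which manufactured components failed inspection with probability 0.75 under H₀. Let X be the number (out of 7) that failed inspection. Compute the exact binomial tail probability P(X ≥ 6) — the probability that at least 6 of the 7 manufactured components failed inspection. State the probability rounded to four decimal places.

X is binomial with n = 7 and p = 0.75.
P(X ≥ 6) = C(7,6)·0.75^6·0.25^1 + C(7,7)·0.75^7·0.25^0.
= 0.311462 + 0.133484 = 0.4449.

P = 0.4449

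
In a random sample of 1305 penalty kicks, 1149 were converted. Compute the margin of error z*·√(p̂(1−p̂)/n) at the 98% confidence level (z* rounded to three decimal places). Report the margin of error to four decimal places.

The sample proportion is 1149/1305 = 0.88046.
SE = √(p̂(1−p̂)/n) = √(0.105250/1305) = 0.008981.
z* = 2.326 at the 98% level.
Margin of error = z*·SE = 2.326 × 0.008981 = 0.0209.

ME = 0.0209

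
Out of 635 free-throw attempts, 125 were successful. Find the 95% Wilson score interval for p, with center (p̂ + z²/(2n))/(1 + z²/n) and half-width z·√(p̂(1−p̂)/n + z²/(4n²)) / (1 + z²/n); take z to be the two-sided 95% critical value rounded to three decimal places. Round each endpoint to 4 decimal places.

(0.1678, 0.2296)

p̂ = 125/635 = 0.19685; z = 1.960, so z² = 3.841600.
Denominator 1 + z²/n = 1 + 3.841600/635 = 1.006050.
Adjusted center: (0.19685 + z²/(2n))/1.006050 = 0.19867.
Radicand: p̂(1−p̂)/n + z²/(4n²) = 0.000248977 + 0.000002382 = 0.000251359.
Half-width = 1.960·√0.000251359/1.006050 = 0.03089.
Interval: 0.19867 ± 0.03089 → (0.1678, 0.2296).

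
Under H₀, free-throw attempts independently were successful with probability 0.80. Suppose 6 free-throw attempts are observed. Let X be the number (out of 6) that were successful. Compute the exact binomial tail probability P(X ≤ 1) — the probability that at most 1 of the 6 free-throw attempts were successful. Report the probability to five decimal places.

X is binomial with n = 6 and p = 0.80.
P(X ≤ 1) = C(6,0)·0.80^0·0.20^6 + C(6,1)·0.80^1·0.20^5.
= 0.000064 + 0.001536 = 0.00160.

P = 0.00160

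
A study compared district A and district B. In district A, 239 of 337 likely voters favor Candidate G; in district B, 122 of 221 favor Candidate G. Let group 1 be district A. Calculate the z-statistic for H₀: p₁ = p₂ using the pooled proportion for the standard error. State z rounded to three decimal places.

p̂₁ = 239/337 = 0.70920, p̂₂ = 122/221 = 0.55204.
Pooling: p̂ = 361/558 = 0.64695.
SE = √[p̂(1−p̂)(1/n₁+1/n₂)] = √[0.64695·0.35305·(1/337+1/221)] ≈ 0.041367.
z = (p̂₁ − p̂₂)/SE = (0.70920 − 0.55204)/0.041367 = 0.15716/0.041367 = 3.799.

z = 3.799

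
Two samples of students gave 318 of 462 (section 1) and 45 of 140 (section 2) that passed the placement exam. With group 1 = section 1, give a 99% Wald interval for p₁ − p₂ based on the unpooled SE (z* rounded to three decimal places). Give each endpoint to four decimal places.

p̂₁ = 318/462 = 0.68831, p̂₂ = 45/140 = 0.32143; p̂₁ − p̂₂ = 0.36688.
SE = √(0.000464369 + 0.001557945) = √0.002022314 = 0.044970.
For 99% confidence, z* = 2.576. Margin of error = 0.11584.
CI: 0.36688 ± 0.11584 = (0.2510, 0.4827).

(0.2510, 0.4827)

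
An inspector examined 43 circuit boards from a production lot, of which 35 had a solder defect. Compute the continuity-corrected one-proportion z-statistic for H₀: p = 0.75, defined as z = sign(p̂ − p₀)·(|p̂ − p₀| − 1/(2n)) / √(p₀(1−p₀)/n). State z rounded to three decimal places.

The sample proportion is 35/43 = 0.81395. p̂ − p₀ = 0.063953.
Continuity correction 1/(2n) = 1/86 = 0.011628.
Corrected numerator: |0.063953| − 0.011628 = 0.052325.
Under H₀, SE = √(p₀(1−p₀)/n) = √(0.75·0.25/43) = √0.004360465 = 0.066034.
z = +0.052325/0.066034 = 0.792.

z = 0.792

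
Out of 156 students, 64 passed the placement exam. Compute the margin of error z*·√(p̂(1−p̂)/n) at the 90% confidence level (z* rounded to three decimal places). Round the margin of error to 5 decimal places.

ME = 0.06478

With x = 64 successes in n = 156, p̂ = 0.41026.
SE = √(p̂(1−p̂)/n) = √(0.241946/156) = 0.039382.
The 90% critical value is z* = 1.645.
So ME = 0.06478.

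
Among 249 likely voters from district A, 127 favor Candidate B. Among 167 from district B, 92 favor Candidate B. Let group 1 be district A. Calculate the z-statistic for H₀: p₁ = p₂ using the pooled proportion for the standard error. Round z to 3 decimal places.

z = -0.818

Sample proportions: p̂₁ = 127/249 = 0.51004 and p̂₂ = 92/167 = 0.55090.
Pooled p̂ = (127+92)/(249+167) = 219/416 = 0.52644.
SE = √[p̂(1−p̂)(1/n₁+1/n₂)] = √[0.52644·0.47356·(1/249+1/167)] ≈ 0.049940.
z = -0.04086/0.049940 = -0.818.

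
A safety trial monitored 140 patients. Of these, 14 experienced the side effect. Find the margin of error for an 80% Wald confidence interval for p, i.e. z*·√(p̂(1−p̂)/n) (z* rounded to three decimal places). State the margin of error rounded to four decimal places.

Sample proportion p̂ = 14/140 = 0.10000.
Standard error of p̂: √(0.090000/140) = √0.000642857 = 0.025355.
z* = 1.282 at the 80% level.
ME = 1.282·0.025355 = 0.0325.

ME = 0.0325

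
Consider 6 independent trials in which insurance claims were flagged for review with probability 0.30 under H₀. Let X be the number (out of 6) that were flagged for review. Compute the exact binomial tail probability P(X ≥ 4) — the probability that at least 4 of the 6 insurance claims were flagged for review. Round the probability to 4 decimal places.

P = 0.0705

X is binomial with n = 6 and p = 0.30.
P(X ≥ 4) = C(6,4)·0.30^4·0.70^2 + C(6,5)·0.30^5·0.70^1 + C(6,6)·0.30^6·0.70^0.
= 0.059535 + 0.010206 + 0.000729 = 0.0705.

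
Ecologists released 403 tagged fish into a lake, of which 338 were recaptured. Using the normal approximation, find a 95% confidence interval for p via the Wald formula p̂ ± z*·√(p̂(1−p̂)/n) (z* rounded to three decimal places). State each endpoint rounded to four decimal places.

(0.8028, 0.8746)

Sample proportion p̂ = 338/403 = 0.83871.
SE(p̂) = √(0.83871·0.16129/403) = 0.018321.
The 95% critical value is z* = 1.960.
Margin = 1.960·0.018321 = 0.03591.
So the interval runs from 0.8028 to 0.8746.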